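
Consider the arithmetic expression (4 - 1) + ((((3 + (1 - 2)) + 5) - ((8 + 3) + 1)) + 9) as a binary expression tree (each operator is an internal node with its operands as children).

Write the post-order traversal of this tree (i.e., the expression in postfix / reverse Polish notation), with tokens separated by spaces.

4 1 - 3 1 2 - + 5 + 8 3 + 1 + - 9 + +

Post-order on an expression tree gives postfix notation: for each operator, emit left operand, right operand, then the operator.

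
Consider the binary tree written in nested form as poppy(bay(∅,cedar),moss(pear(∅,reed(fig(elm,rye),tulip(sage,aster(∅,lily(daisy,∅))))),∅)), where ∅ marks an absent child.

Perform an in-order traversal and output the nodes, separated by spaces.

In-order visits the left subtree, then the node, then the right subtree.
At poppy: go left to bay.
  At bay: no left child.
  Visit bay.
  At bay: go right to cedar.
    cedar is a leaf — visit cedar.
Visit poppy.
At poppy: go right to moss.
  At moss: go left to pear.
    At pear: no left child.
    Visit pear.
    At pear: go right to reed.
      At reed: go left to fig.
        At fig: go left to elm.
          elm is a leaf — visit elm.
        Visit fig.
        At fig: go right to rye.
          rye is a leaf — visit rye.
      Visit reed.
      At reed: go right to tulip.
        At tulip: go left to sage.
          sage is a leaf — visit sage.
        Visit tulip.
        At tulip: go right to aster.
          At aster: no left child.
          Visit aster.
          At aster: go right to lily.
            At lily: go left to daisy.
              daisy is a leaf — visit daisy.
            Visit lily.
            At lily: no right child.
  Visit moss.
  At moss: no right child.

bay cedar poppy pear elm fig rye reed sage tulip aster daisy lily moss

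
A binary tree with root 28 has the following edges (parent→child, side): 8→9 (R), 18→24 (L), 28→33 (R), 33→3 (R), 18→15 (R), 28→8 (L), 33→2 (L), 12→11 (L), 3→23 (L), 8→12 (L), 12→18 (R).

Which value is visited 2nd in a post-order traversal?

24

Post-order visits the left subtree, then the right subtree, then the node.
At 28: go left to 8.
  At 8: go left to 12.
    At 12: go left to 11.
      11 is a leaf — visit 11.
    At 12: go right to 18.
      At 18: go left to 24.
        24 is a leaf — visit 24.
      At 18: go right to 15.
        15 is a leaf — visit 15.
      Visit 18.
    Visit 12.
  At 8: go right to 9.
    9 is a leaf — visit 9.
  Visit 8.
At 28: go right to 33.
  At 33: go left to 2.
    2 is a leaf — visit 2.
  At 33: go right to 3.
    At 3: go left to 23.
      23 is a leaf — visit 23.
    At 3: no right child.
    Visit 3.
  Visit 33.
Visit 28.
Full post-order sequence: 11, 24, 15, 18, 12, 9, 8, 2, 23, 3, 33, 28.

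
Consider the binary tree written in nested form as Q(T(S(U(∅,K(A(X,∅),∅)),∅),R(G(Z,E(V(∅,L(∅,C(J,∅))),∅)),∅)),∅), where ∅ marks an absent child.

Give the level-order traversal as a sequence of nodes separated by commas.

Q, T, S, R, U, G, K, Z, E, A, V, X, L, C, J

Level-order visits nodes level by level from the root, left to right within each level.
Level 0: Q
Level 1: T
Level 2: S, R
Level 3: U, G
Level 4: K, Z, E
Level 5: A, V
Level 6: X, L
Level 7: C
Level 8: J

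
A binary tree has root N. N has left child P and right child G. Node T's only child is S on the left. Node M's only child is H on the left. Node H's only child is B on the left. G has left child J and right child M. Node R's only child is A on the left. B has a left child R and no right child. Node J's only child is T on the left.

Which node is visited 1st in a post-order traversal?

P

Post-order visits the left subtree, then the right subtree, then the node.
At N: go left to P.
  P is a leaf — visit P.
At N: go right to G.
  At G: go left to J.
    At J: go left to T.
      At T: go left to S.
        S is a leaf — visit S.
      At T: no right child.
      Visit T.
    At J: no right child.
    Visit J.
  At G: go right to M.
    At M: go left to H.
      At H: go left to B.
        At B: go left to R.
          At R: go left to A.
            A is a leaf — visit A.
          At R: no right child.
          Visit R.
        At B: no right child.
        Visit B.
      At H: no right child.
      Visit H.
    At M: no right child.
    Visit M.
  Visit G.
Visit N.
Full post-order sequence: P, S, T, J, A, R, B, H, M, G, N.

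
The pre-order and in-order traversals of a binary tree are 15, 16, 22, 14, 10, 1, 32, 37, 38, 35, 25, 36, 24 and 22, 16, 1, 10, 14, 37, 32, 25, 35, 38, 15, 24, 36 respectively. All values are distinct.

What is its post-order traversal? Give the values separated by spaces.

The first element of pre-order is the root; it splits in-order into left and right subtrees.
Root 15: left subtree has 10 nodes {22, 16, 1, 10, 14, 37, 32, 25, 35, 38}, right has 2 {24, 36}.
  Root 16: left subtree has 1 node {22}, right has 8 {1, 10, 14, 37, 32, 25, 35, 38}.
    Root 14: left subtree has 2 nodes {1, 10}, right has 5 {37, 32, 25, 35, 38}.
      Root 10: left subtree has 1 node {1}, right has 0 { }.
      Root 32: left subtree has 1 node {37}, right has 3 {25, 35, 38}.
        Root 38: left subtree has 2 nodes {25, 35}, right has 0 { }.
          Root 35: left subtree has 1 node {25}, right has 0 { }.
  Root 36: left subtree has 1 node {24}, right has 0 { }.

22 1 10 37 25 35 38 32 14 16 24 36 15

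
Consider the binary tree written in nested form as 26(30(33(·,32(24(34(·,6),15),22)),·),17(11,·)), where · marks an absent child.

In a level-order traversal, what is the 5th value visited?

11

Level-order visits nodes level by level from the root, left to right within each level.
Level 0: 26
Level 1: 30, 17
Level 2: 33, 11
Level 3: 32
Level 4: 24, 22
Level 5: 34, 15
Level 6: 6
Full level-order sequence: 26, 30, 17, 33, 11, 32, 24, 22, 34, 15, 6.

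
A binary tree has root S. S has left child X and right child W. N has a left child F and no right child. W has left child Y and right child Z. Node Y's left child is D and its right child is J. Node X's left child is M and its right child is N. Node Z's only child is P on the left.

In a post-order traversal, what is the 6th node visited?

J

Post-order visits the left subtree, then the right subtree, then the node.
At S: go left to X.
  At X: go left to M.
    M is a leaf — visit M.
  At X: go right to N.
    At N: go left to F.
      F is a leaf — visit F.
    At N: no right child.
    Visit N.
  Visit X.
At S: go right to W.
  At W: go left to Y.
    At Y: go left to D.
      D is a leaf — visit D.
    At Y: go right to J.
      J is a leaf — visit J.
    Visit Y.
  At W: go right to Z.
    At Z: go left to P.
      P is a leaf — visit P.
    At Z: no right child.
    Visit Z.
  Visit W.
Visit S.
Full post-order sequence: M, F, N, X, D, J, Y, P, Z, W, S.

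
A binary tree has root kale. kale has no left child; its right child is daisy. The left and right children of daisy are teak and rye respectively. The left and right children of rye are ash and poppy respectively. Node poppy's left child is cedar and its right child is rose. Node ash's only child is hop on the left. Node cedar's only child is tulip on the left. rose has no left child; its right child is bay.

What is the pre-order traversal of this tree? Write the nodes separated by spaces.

Pre-order visits the node, then its left subtree, then its right subtree.
Visit kale.
At kale: no left child.
At kale: go right to daisy.
  Visit daisy.
  At daisy: go left to teak.
    teak is a leaf — visit teak.
  At daisy: go right to rye.
    Visit rye.
    At rye: go left to ash.
      Visit ash.
      At ash: go left to hop.
        hop is a leaf — visit hop.
      At ash: no right child.
    At rye: go right to poppy.
      Visit poppy.
      At poppy: go left to cedar.
        Visit cedar.
        At cedar: go left to tulip.
          tulip is a leaf — visit tulip.
        At cedar: no right child.
      At poppy: go right to rose.
        Visit rose.
        At rose: no left child.
        At rose: go right to bay.
          bay is a leaf — visit bay.

kale daisy teak rye ash hop poppy cedar tulip rose bay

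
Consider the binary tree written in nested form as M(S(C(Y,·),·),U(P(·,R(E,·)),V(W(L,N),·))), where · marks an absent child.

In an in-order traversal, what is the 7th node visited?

R

In-order visits the left subtree, then the node, then the right subtree.
At M: go left to S.
  At S: go left to C.
    At C: go left to Y.
      Y is a leaf — visit Y.
    Visit C.
    At C: no right child.
  Visit S.
  At S: no right child.
Visit M.
At M: go right to U.
  At U: go left to P.
    At P: no left child.
    Visit P.
    At P: go right to R.
      At R: go left to E.
        E is a leaf — visit E.
      Visit R.
      At R: no right child.
  Visit U.
  At U: go right to V.
    At V: go left to W.
      At W: go left to L.
        L is a leaf — visit L.
      Visit W.
      At W: go right to N.
        N is a leaf — visit N.
    Visit V.
    At V: no right child.
Full in-order sequence: Y, C, S, M, P, E, R, U, L, W, N, V.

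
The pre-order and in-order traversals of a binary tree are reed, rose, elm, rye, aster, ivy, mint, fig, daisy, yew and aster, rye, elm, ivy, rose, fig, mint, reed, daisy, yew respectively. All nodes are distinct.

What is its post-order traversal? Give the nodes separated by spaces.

aster rye ivy elm fig mint rose yew daisy reed

The first element of pre-order is the root; it splits in-order into left and right subtrees.
Root reed: left subtree has 7 nodes {aster, rye, elm, ivy, rose, fig, mint}, right has 2 {daisy, yew}.
  Root rose: left subtree has 4 nodes {aster, rye, elm, ivy}, right has 2 {fig, mint}.
    Root elm: left subtree has 2 nodes {aster, rye}, right has 1 {ivy}.
      Root rye: left subtree has 1 node {aster}, right has 0 { }.
    Root mint: left subtree has 1 node {fig}, right has 0 { }.
  Root daisy: left subtree has 0 nodes { }, right has 1 {yew}.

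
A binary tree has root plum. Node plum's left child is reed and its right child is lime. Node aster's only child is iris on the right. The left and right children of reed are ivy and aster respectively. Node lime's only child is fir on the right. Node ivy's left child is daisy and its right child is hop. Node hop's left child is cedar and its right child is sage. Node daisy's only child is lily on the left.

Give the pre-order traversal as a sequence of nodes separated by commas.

plum, reed, ivy, daisy, lily, hop, cedar, sage, aster, iris, lime, fir

Pre-order visits the node, then its left subtree, then its right subtree.
Visit plum.
At plum: go left to reed.
  Visit reed.
  At reed: go left to ivy.
    Visit ivy.
    At ivy: go left to daisy.
      Visit daisy.
      At daisy: go left to lily.
        lily is a leaf — visit lily.
      At daisy: no right child.
    At ivy: go right to hop.
      Visit hop.
      At hop: go left to cedar.
        cedar is a leaf — visit cedar.
      At hop: go right to sage.
        sage is a leaf — visit sage.
  At reed: go right to aster.
    Visit aster.
    At aster: no left child.
    At aster: go right to iris.
      iris is a leaf — visit iris.
At plum: go right to lime.
  Visit lime.
  At lime: no left child.
  At lime: go right to fir.
    fir is a leaf — visit fir.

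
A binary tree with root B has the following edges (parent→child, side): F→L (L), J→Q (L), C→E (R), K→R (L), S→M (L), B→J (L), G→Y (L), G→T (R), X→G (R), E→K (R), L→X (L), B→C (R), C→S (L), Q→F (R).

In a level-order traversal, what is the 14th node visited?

Y

Level-order visits nodes level by level from the root, left to right within each level.
Level 0: B
Level 1: J, C
Level 2: Q, S, E
Level 3: F, M, K
Level 4: L, R
Level 5: X
Level 6: G
Level 7: Y, T
Full level-order sequence: B, J, C, Q, S, E, F, M, K, L, R, X, G, Y, T.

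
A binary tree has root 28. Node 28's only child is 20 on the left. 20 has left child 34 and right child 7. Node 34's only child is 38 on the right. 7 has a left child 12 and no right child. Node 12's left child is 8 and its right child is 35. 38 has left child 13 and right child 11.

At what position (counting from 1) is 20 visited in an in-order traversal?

In-order visits the left subtree, then the node, then the right subtree.
At 28: go left to 20.
  At 20: go left to 34.
    At 34: no left child.
    Visit 34.
    At 34: go right to 38.
      At 38: go left to 13.
        13 is a leaf — visit 13.
      Visit 38.
      At 38: go right to 11.
        11 is a leaf — visit 11.
  Visit 20.
  At 20: go right to 7.
    At 7: go left to 12.
      At 12: go left to 8.
        8 is a leaf — visit 8.
      Visit 12.
      At 12: go right to 35.
        35 is a leaf — visit 35.
    Visit 7.
    At 7: no right child.
Visit 28.
At 28: no right child.
Full in-order sequence: 34, 13, 38, 11, 20, 8, 12, 35, 7, 28.

5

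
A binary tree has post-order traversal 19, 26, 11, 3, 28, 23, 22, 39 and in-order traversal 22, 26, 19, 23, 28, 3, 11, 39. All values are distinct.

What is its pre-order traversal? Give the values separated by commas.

39, 22, 23, 26, 19, 28, 3, 11

The last element of post-order is the root; it splits in-order into left and right subtrees.
Root 39: left subtree has 7 nodes {22, 26, 19, 23, 28, 3, 11}, right has 0 { }.
  Root 22: left subtree has 0 nodes { }, right has 6 {26, 19, 23, 28, 3, 11}.
    Root 23: left subtree has 2 nodes {26, 19}, right has 3 {28, 3, 11}.
      Root 26: left subtree has 0 nodes { }, right has 1 {19}.
      Root 28: left subtree has 0 nodes { }, right has 2 {3, 11}.
        Root 3: left subtree has 0 nodes { }, right has 1 {11}.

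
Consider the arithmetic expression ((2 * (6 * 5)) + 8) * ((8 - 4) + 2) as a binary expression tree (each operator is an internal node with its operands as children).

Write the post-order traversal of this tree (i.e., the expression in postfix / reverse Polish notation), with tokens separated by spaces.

2 6 5 * * 8 + 8 4 - 2 + *

Post-order on an expression tree gives postfix notation: for each operator, emit left operand, right operand, then the operator.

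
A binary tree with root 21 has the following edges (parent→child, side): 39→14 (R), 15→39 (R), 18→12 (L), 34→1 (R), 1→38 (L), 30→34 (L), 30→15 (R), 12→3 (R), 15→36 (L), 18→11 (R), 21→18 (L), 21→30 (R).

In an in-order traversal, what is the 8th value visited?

In-order visits the left subtree, then the node, then the right subtree.
At 21: go left to 18.
  At 18: go left to 12.
    At 12: no left child.
    Visit 12.
    At 12: go right to 3.
      3 is a leaf — visit 3.
  Visit 18.
  At 18: go right to 11.
    11 is a leaf — visit 11.
Visit 21.
At 21: go right to 30.
  At 30: go left to 34.
    At 34: no left child.
    Visit 34.
    At 34: go right to 1.
      At 1: go left to 38.
        38 is a leaf — visit 38.
      Visit 1.
      At 1: no right child.
  Visit 30.
  At 30: go right to 15.
    At 15: go left to 36.
      36 is a leaf — visit 36.
    Visit 15.
    At 15: go right to 39.
      At 39: no left child.
      Visit 39.
      At 39: go right to 14.
        14 is a leaf — visit 14.
Full in-order sequence: 12, 3, 18, 11, 21, 34, 38, 1, 30, 36, 15, 39, 14.

1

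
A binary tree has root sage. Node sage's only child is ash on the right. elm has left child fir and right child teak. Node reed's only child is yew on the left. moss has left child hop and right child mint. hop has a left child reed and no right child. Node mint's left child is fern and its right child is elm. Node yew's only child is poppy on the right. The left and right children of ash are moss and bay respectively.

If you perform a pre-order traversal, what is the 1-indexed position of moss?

Pre-order visits the node, then its left subtree, then its right subtree.
Visit sage.
At sage: no left child.
At sage: go right to ash.
  Visit ash.
  At ash: go left to moss.
    Visit moss.
    At moss: go left to hop.
      Visit hop.
      At hop: go left to reed.
        Visit reed.
        At reed: go left to yew.
          Visit yew.
          At yew: no left child.
          At yew: go right to poppy.
            poppy is a leaf — visit poppy.
        At reed: no right child.
      At hop: no right child.
    At moss: go right to mint.
      Visit mint.
      At mint: go left to fern.
        fern is a leaf — visit fern.
      At mint: go right to elm.
        Visit elm.
        At elm: go left to fir.
          fir is a leaf — visit fir.
        At elm: go right to teak.
          teak is a leaf — visit teak.
  At ash: go right to bay.
    bay is a leaf — visit bay.
Full pre-order sequence: sage, ash, moss, hop, reed, yew, poppy, mint, fern, elm, fir, teak, bay.

3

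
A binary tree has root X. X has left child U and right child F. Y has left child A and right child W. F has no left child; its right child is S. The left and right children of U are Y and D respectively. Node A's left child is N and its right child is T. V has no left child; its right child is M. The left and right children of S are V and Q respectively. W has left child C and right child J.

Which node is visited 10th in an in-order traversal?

In-order visits the left subtree, then the node, then the right subtree.
At X: go left to U.
  At U: go left to Y.
    At Y: go left to A.
      At A: go left to N.
        N is a leaf — visit N.
      Visit A.
      At A: go right to T.
        T is a leaf — visit T.
    Visit Y.
    At Y: go right to W.
      At W: go left to C.
        C is a leaf — visit C.
      Visit W.
      At W: go right to J.
        J is a leaf — visit J.
  Visit U.
  At U: go right to D.
    D is a leaf — visit D.
Visit X.
At X: go right to F.
  At F: no left child.
  Visit F.
  At F: go right to S.
    At S: go left to V.
      At V: no left child.
      Visit V.
      At V: go right to M.
        M is a leaf — visit M.
    Visit S.
    At S: go right to Q.
      Q is a leaf — visit Q.
Full in-order sequence: N, A, T, Y, C, W, J, U, D, X, F, V, M, S, Q.

X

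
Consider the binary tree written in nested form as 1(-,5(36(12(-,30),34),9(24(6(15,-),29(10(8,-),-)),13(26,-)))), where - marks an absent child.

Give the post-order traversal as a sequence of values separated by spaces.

Post-order visits the left subtree, then the right subtree, then the node.
At 1: no left child.
At 1: go right to 5.
  At 5: go left to 36.
    At 36: go left to 12.
      At 12: no left child.
      At 12: go right to 30.
        30 is a leaf — visit 30.
      Visit 12.
    At 36: go right to 34.
      34 is a leaf — visit 34.
    Visit 36.
  At 5: go right to 9.
    At 9: go left to 24.
      At 24: go left to 6.
        At 6: go left to 15.
          15 is a leaf — visit 15.
        At 6: no right child.
        Visit 6.
      At 24: go right to 29.
        At 29: go left to 10.
          At 10: go left to 8.
            8 is a leaf — visit 8.
          At 10: no right child.
          Visit 10.
        At 29: no right child.
        Visit 29.
      Visit 24.
    At 9: go right to 13.
      At 13: go left to 26.
        26 is a leaf — visit 26.
      At 13: no right child.
      Visit 13.
    Visit 9.
  Visit 5.
Visit 1.

30 12 34 36 15 6 8 10 29 24 26 13 9 5 1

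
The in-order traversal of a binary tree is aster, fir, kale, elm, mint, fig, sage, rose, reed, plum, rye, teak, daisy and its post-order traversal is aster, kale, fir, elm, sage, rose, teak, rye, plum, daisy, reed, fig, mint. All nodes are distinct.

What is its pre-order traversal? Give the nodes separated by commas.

mint, elm, fir, aster, kale, fig, reed, rose, sage, daisy, plum, rye, teak

The last element of post-order is the root; it splits in-order into left and right subtrees.
Root mint: left subtree has 4 nodes {aster, fir, kale, elm}, right has 8 {fig, sage, rose, reed, plum, rye, teak, daisy}.
  Root elm: left subtree has 3 nodes {aster, fir, kale}, right has 0 { }.
    Root fir: left subtree has 1 node {aster}, right has 1 {kale}.
  Root fig: left subtree has 0 nodes { }, right has 7 {sage, rose, reed, plum, rye, teak, daisy}.
    Root reed: left subtree has 2 nodes {sage, rose}, right has 4 {plum, rye, teak, daisy}.
      Root rose: left subtree has 1 node {sage}, right has 0 { }.
      Root daisy: left subtree has 3 nodes {plum, rye, teak}, right has 0 { }.
        Root plum: left subtree has 0 nodes { }, right has 2 {rye, teak}.
          Root rye: left subtree has 0 nodes { }, right has 1 {teak}.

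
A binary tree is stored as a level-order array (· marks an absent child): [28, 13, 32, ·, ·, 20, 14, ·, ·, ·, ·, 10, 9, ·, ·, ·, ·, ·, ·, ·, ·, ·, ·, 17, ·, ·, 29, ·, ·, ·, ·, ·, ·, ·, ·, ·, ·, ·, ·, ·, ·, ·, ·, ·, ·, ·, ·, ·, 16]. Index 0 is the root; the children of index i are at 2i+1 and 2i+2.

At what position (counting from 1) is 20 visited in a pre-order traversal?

Pre-order visits the node, then its left subtree, then its right subtree.
Visit 28.
At 28: go left to 13.
  13 is a leaf — visit 13.
At 28: go right to 32.
  Visit 32.
  At 32: go left to 20.
    Visit 20.
    At 20: go left to 10.
      Visit 10.
      At 10: go left to 17.
        Visit 17.
        At 17: no left child.
        At 17: go right to 16.
          16 is a leaf — visit 16.
      At 10: no right child.
    At 20: go right to 9.
      Visit 9.
      At 9: no left child.
      At 9: go right to 29.
        29 is a leaf — visit 29.
  At 32: go right to 14.
    14 is a leaf — visit 14.
Full pre-order sequence: 28, 13, 32, 20, 10, 17, 16, 9, 29, 14.

4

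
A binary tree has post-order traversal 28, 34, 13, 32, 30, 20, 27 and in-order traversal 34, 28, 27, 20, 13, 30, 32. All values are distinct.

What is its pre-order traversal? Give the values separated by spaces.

The last element of post-order is the root; it splits in-order into left and right subtrees.
Root 27: left subtree has 2 nodes {34, 28}, right has 4 {20, 13, 30, 32}.
  Root 34: left subtree has 0 nodes { }, right has 1 {28}.
  Root 20: left subtree has 0 nodes { }, right has 3 {13, 30, 32}.
    Root 30: left subtree has 1 node {13}, right has 1 {32}.

27 34 28 20 30 13 32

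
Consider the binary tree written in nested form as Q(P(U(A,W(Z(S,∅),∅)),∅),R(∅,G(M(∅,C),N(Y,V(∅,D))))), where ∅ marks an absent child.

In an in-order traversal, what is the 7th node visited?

In-order visits the left subtree, then the node, then the right subtree.
At Q: go left to P.
  At P: go left to U.
    At U: go left to A.
      A is a leaf — visit A.
    Visit U.
    At U: go right to W.
      At W: go left to Z.
        At Z: go left to S.
          S is a leaf — visit S.
        Visit Z.
        At Z: no right child.
      Visit W.
      At W: no right child.
  Visit P.
  At P: no right child.
Visit Q.
At Q: go right to R.
  At R: no left child.
  Visit R.
  At R: go right to G.
    At G: go left to M.
      At M: no left child.
      Visit M.
      At M: go right to C.
        C is a leaf — visit C.
    Visit G.
    At G: go right to N.
      At N: go left to Y.
        Y is a leaf — visit Y.
      Visit N.
      At N: go right to V.
        At V: no left child.
        Visit V.
        At V: go right to D.
          D is a leaf — visit D.
Full in-order sequence: A, U, S, Z, W, P, Q, R, M, C, G, Y, N, V, D.

Q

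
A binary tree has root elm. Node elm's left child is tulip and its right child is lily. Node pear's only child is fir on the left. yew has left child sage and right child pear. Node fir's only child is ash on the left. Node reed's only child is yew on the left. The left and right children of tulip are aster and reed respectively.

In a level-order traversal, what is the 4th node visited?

Level-order visits nodes level by level from the root, left to right within each level.
Level 0: elm
Level 1: tulip, lily
Level 2: aster, reed
Level 3: yew
Level 4: sage, pear
Level 5: fir
Level 6: ash
Full level-order sequence: elm, tulip, lily, aster, reed, yew, sage, pear, fir, ash.

aster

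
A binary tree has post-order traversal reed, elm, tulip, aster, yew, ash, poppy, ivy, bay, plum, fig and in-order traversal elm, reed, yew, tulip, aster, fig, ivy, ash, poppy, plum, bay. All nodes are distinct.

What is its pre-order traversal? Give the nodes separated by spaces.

fig yew elm reed aster tulip plum ivy poppy ash bay

The last element of post-order is the root; it splits in-order into left and right subtrees.
Root fig: left subtree has 5 nodes {elm, reed, yew, tulip, aster}, right has 5 {ivy, ash, poppy, plum, bay}.
  Root yew: left subtree has 2 nodes {elm, reed}, right has 2 {tulip, aster}.
    Root elm: left subtree has 0 nodes { }, right has 1 {reed}.
    Root aster: left subtree has 1 node {tulip}, right has 0 { }.
  Root plum: left subtree has 3 nodes {ivy, ash, poppy}, right has 1 {bay}.
    Root ivy: left subtree has 0 nodes { }, right has 2 {ash, poppy}.
      Root poppy: left subtree has 1 node {ash}, right has 0 { }.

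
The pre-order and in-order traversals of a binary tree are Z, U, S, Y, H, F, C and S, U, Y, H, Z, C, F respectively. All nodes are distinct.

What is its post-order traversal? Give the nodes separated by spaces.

S H Y U C F Z

The first element of pre-order is the root; it splits in-order into left and right subtrees.
Root Z: left subtree has 4 nodes {S, U, Y, H}, right has 2 {C, F}.
  Root U: left subtree has 1 node {S}, right has 2 {Y, H}.
    Root Y: left subtree has 0 nodes { }, right has 1 {H}.
  Root F: left subtree has 1 node {C}, right has 0 { }.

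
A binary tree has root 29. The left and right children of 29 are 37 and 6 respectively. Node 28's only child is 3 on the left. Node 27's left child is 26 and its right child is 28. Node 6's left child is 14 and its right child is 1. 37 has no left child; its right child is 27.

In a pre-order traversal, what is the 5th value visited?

Pre-order visits the node, then its left subtree, then its right subtree.
Visit 29.
At 29: go left to 37.
  Visit 37.
  At 37: no left child.
  At 37: go right to 27.
    Visit 27.
    At 27: go left to 26.
      26 is a leaf — visit 26.
    At 27: go right to 28.
      Visit 28.
      At 28: go left to 3.
        3 is a leaf — visit 3.
      At 28: no right child.
At 29: go right to 6.
  Visit 6.
  At 6: go left to 14.
    14 is a leaf — visit 14.
  At 6: go right to 1.
    1 is a leaf — visit 1.
Full pre-order sequence: 29, 37, 27, 26, 28, 3, 6, 14, 1.

28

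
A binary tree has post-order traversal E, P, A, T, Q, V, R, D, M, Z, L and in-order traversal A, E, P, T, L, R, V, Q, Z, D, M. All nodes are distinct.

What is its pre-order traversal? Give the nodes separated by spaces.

The last element of post-order is the root; it splits in-order into left and right subtrees.
Root L: left subtree has 4 nodes {A, E, P, T}, right has 6 {R, V, Q, Z, D, M}.
  Root T: left subtree has 3 nodes {A, E, P}, right has 0 { }.
    Root A: left subtree has 0 nodes { }, right has 2 {E, P}.
      Root P: left subtree has 1 node {E}, right has 0 { }.
  Root Z: left subtree has 3 nodes {R, V, Q}, right has 2 {D, M}.
    Root R: left subtree has 0 nodes { }, right has 2 {V, Q}.
      Root V: left subtree has 0 nodes { }, right has 1 {Q}.
    Root M: left subtree has 1 node {D}, right has 0 { }.

L T A P E Z R V Q M D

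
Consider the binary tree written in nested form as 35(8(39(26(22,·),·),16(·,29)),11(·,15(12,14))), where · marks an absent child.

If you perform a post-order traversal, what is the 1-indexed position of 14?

8

Post-order visits the left subtree, then the right subtree, then the node.
At 35: go left to 8.
  At 8: go left to 39.
    At 39: go left to 26.
      At 26: go left to 22.
        22 is a leaf — visit 22.
      At 26: no right child.
      Visit 26.
    At 39: no right child.
    Visit 39.
  At 8: go right to 16.
    At 16: no left child.
    At 16: go right to 29.
      29 is a leaf — visit 29.
    Visit 16.
  Visit 8.
At 35: go right to 11.
  At 11: no left child.
  At 11: go right to 15.
    At 15: go left to 12.
      12 is a leaf — visit 12.
    At 15: go right to 14.
      14 is a leaf — visit 14.
    Visit 15.
  Visit 11.
Visit 35.
Full post-order sequence: 22, 26, 39, 29, 16, 8, 12, 14, 15, 11, 35.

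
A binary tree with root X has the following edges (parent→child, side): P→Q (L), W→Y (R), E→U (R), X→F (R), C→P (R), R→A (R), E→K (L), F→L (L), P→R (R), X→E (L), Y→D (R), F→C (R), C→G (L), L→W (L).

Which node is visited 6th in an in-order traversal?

In-order visits the left subtree, then the node, then the right subtree.
At X: go left to E.
  At E: go left to K.
    K is a leaf — visit K.
  Visit E.
  At E: go right to U.
    U is a leaf — visit U.
Visit X.
At X: go right to F.
  At F: go left to L.
    At L: go left to W.
      At W: no left child.
      Visit W.
      At W: go right to Y.
        At Y: no left child.
        Visit Y.
        At Y: go right to D.
          D is a leaf — visit D.
    Visit L.
    At L: no right child.
  Visit F.
  At F: go right to C.
    At C: go left to G.
      G is a leaf — visit G.
    Visit C.
    At C: go right to P.
      At P: go left to Q.
        Q is a leaf — visit Q.
      Visit P.
      At P: go right to R.
        At R: no left child.
        Visit R.
        At R: go right to A.
          A is a leaf — visit A.
Full in-order sequence: K, E, U, X, W, Y, D, L, F, G, C, Q, P, R, A.

Y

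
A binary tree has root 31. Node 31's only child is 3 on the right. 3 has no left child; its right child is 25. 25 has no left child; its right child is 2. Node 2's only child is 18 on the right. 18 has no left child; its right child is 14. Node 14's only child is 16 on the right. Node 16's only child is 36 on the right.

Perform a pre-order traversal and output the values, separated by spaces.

Pre-order visits the node, then its left subtree, then its right subtree.
Visit 31.
At 31: no left child.
At 31: go right to 3.
  Visit 3.
  At 3: no left child.
  At 3: go right to 25.
    Visit 25.
    At 25: no left child.
    At 25: go right to 2.
      Visit 2.
      At 2: no left child.
      At 2: go right to 18.
        Visit 18.
        At 18: no left child.
        At 18: go right to 14.
          Visit 14.
          At 14: no left child.
          At 14: go right to 16.
            Visit 16.
            At 16: no left child.
            At 16: go right to 36.
              36 is a leaf — visit 36.

31 3 25 2 18 14 16 36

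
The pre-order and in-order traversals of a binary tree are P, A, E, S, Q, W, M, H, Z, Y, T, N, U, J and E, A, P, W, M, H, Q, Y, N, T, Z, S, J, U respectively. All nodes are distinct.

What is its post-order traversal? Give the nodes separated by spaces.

The first element of pre-order is the root; it splits in-order into left and right subtrees.
Root P: left subtree has 2 nodes {E, A}, right has 11 {W, M, H, Q, Y, N, T, Z, S, J, U}.
  Root A: left subtree has 1 node {E}, right has 0 { }.
  Root S: left subtree has 8 nodes {W, M, H, Q, Y, N, T, Z}, right has 2 {J, U}.
    Root Q: left subtree has 3 nodes {W, M, H}, right has 4 {Y, N, T, Z}.
      Root W: left subtree has 0 nodes { }, right has 2 {M, H}.
        Root M: left subtree has 0 nodes { }, right has 1 {H}.
      Root Z: left subtree has 3 nodes {Y, N, T}, right has 0 { }.
        Root Y: left subtree has 0 nodes { }, right has 2 {N, T}.
          Root T: left subtree has 1 node {N}, right has 0 { }.
    Root U: left subtree has 1 node {J}, right has 0 { }.

E A H M W N T Y Z Q J U S P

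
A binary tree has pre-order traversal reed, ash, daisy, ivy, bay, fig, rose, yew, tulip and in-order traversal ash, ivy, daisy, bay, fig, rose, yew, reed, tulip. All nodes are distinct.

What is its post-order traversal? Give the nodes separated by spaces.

The first element of pre-order is the root; it splits in-order into left and right subtrees.
Root reed: left subtree has 7 nodes {ash, ivy, daisy, bay, fig, rose, yew}, right has 1 {tulip}.
  Root ash: left subtree has 0 nodes { }, right has 6 {ivy, daisy, bay, fig, rose, yew}.
    Root daisy: left subtree has 1 node {ivy}, right has 4 {bay, fig, rose, yew}.
      Root bay: left subtree has 0 nodes { }, right has 3 {fig, rose, yew}.
        Root fig: left subtree has 0 nodes { }, right has 2 {rose, yew}.
          Root rose: left subtree has 0 nodes { }, right has 1 {yew}.

ivy yew rose fig bay daisy ash tulip reed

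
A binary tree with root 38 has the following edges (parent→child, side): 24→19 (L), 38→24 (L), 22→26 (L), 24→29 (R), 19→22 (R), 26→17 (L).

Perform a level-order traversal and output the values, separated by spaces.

38 24 19 29 22 26 17

Level-order visits nodes level by level from the root, left to right within each level.
Level 0: 38
Level 1: 24
Level 2: 19, 29
Level 3: 22
Level 4: 26
Level 5: 17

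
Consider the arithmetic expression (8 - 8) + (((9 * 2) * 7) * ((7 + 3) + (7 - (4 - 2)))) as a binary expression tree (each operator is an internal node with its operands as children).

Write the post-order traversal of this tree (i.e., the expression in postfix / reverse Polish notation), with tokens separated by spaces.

Post-order on an expression tree gives postfix notation: for each operator, emit left operand, right operand, then the operator.

8 8 - 9 2 * 7 * 7 3 + 7 4 2 - - + * +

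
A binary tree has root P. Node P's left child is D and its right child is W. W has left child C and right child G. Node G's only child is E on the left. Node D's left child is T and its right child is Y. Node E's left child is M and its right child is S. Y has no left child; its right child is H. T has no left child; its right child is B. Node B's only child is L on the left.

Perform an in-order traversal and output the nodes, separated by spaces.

In-order visits the left subtree, then the node, then the right subtree.
At P: go left to D.
  At D: go left to T.
    At T: no left child.
    Visit T.
    At T: go right to B.
      At B: go left to L.
        L is a leaf — visit L.
      Visit B.
      At B: no right child.
  Visit D.
  At D: go right to Y.
    At Y: no left child.
    Visit Y.
    At Y: go right to H.
      H is a leaf — visit H.
Visit P.
At P: go right to W.
  At W: go left to C.
    C is a leaf — visit C.
  Visit W.
  At W: go right to G.
    At G: go left to E.
      At E: go left to M.
        M is a leaf — visit M.
      Visit E.
      At E: go right to S.
        S is a leaf — visit S.
    Visit G.
    At G: no right child.

T L B D Y H P C W M E S G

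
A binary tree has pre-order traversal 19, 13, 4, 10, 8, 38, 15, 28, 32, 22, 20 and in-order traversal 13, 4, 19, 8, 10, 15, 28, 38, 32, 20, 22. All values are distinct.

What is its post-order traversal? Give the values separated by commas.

The first element of pre-order is the root; it splits in-order into left and right subtrees.
Root 19: left subtree has 2 nodes {13, 4}, right has 8 {8, 10, 15, 28, 38, 32, 20, 22}.
  Root 13: left subtree has 0 nodes { }, right has 1 {4}.
  Root 10: left subtree has 1 node {8}, right has 6 {15, 28, 38, 32, 20, 22}.
    Root 38: left subtree has 2 nodes {15, 28}, right has 3 {32, 20, 22}.
      Root 15: left subtree has 0 nodes { }, right has 1 {28}.
      Root 32: left subtree has 0 nodes { }, right has 2 {20, 22}.
        Root 22: left subtree has 1 node {20}, right has 0 { }.

4, 13, 8, 28, 15, 20, 22, 32, 38, 10, 19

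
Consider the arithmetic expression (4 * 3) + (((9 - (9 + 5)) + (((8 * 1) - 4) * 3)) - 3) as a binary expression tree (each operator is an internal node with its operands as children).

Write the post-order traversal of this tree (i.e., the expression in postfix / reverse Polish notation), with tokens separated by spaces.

Post-order on an expression tree gives postfix notation: for each operator, emit left operand, right operand, then the operator.

4 3 * 9 9 5 + - 8 1 * 4 - 3 * + 3 - +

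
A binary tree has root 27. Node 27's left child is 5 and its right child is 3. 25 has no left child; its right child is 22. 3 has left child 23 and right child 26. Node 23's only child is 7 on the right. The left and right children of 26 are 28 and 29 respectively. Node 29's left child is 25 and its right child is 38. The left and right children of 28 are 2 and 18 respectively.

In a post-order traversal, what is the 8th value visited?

Post-order visits the left subtree, then the right subtree, then the node.
At 27: go left to 5.
  5 is a leaf — visit 5.
At 27: go right to 3.
  At 3: go left to 23.
    At 23: no left child.
    At 23: go right to 7.
      7 is a leaf — visit 7.
    Visit 23.
  At 3: go right to 26.
    At 26: go left to 28.
      At 28: go left to 2.
        2 is a leaf — visit 2.
      At 28: go right to 18.
        18 is a leaf — visit 18.
      Visit 28.
    At 26: go right to 29.
      At 29: go left to 25.
        At 25: no left child.
        At 25: go right to 22.
          22 is a leaf — visit 22.
        Visit 25.
      At 29: go right to 38.
        38 is a leaf — visit 38.
      Visit 29.
    Visit 26.
  Visit 3.
Visit 27.
Full post-order sequence: 5, 7, 23, 2, 18, 28, 22, 25, 38, 29, 26, 3, 27.

25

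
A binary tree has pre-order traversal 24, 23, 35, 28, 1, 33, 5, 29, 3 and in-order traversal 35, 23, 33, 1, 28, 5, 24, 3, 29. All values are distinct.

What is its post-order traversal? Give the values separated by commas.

35, 33, 1, 5, 28, 23, 3, 29, 24

The first element of pre-order is the root; it splits in-order into left and right subtrees.
Root 24: left subtree has 6 nodes {35, 23, 33, 1, 28, 5}, right has 2 {3, 29}.
  Root 23: left subtree has 1 node {35}, right has 4 {33, 1, 28, 5}.
    Root 28: left subtree has 2 nodes {33, 1}, right has 1 {5}.
      Root 1: left subtree has 1 node {33}, right has 0 { }.
  Root 29: left subtree has 1 node {3}, right has 0 { }.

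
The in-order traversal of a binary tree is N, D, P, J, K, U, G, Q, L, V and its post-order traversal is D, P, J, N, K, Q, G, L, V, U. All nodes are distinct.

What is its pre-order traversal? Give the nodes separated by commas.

U, K, N, J, P, D, V, L, G, Q

The last element of post-order is the root; it splits in-order into left and right subtrees.
Root U: left subtree has 5 nodes {N, D, P, J, K}, right has 4 {G, Q, L, V}.
  Root K: left subtree has 4 nodes {N, D, P, J}, right has 0 { }.
    Root N: left subtree has 0 nodes { }, right has 3 {D, P, J}.
      Root J: left subtree has 2 nodes {D, P}, right has 0 { }.
        Root P: left subtree has 1 node {D}, right has 0 { }.
  Root V: left subtree has 3 nodes {G, Q, L}, right has 0 { }.
    Root L: left subtree has 2 nodes {G, Q}, right has 0 { }.
      Root G: left subtree has 0 nodes { }, right has 1 {Q}.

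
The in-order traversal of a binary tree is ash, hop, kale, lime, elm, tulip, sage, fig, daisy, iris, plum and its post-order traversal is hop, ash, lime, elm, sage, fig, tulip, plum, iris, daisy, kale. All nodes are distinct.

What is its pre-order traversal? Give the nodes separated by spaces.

The last element of post-order is the root; it splits in-order into left and right subtrees.
Root kale: left subtree has 2 nodes {ash, hop}, right has 8 {lime, elm, tulip, sage, fig, daisy, iris, plum}.
  Root ash: left subtree has 0 nodes { }, right has 1 {hop}.
  Root daisy: left subtree has 5 nodes {lime, elm, tulip, sage, fig}, right has 2 {iris, plum}.
    Root tulip: left subtree has 2 nodes {lime, elm}, right has 2 {sage, fig}.
      Root elm: left subtree has 1 node {lime}, right has 0 { }.
      Root fig: left subtree has 1 node {sage}, right has 0 { }.
    Root iris: left subtree has 0 nodes { }, right has 1 {plum}.

kale ash hop daisy tulip elm lime fig sage iris plum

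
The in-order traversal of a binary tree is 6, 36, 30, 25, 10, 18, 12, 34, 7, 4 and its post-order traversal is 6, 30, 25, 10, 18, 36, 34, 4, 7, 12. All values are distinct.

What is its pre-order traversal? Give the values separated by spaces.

The last element of post-order is the root; it splits in-order into left and right subtrees.
Root 12: left subtree has 6 nodes {6, 36, 30, 25, 10, 18}, right has 3 {34, 7, 4}.
  Root 36: left subtree has 1 node {6}, right has 4 {30, 25, 10, 18}.
    Root 18: left subtree has 3 nodes {30, 25, 10}, right has 0 { }.
      Root 10: left subtree has 2 nodes {30, 25}, right has 0 { }.
        Root 25: left subtree has 1 node {30}, right has 0 { }.
  Root 7: left subtree has 1 node {34}, right has 1 {4}.

12 36 6 18 10 25 30 7 34 4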